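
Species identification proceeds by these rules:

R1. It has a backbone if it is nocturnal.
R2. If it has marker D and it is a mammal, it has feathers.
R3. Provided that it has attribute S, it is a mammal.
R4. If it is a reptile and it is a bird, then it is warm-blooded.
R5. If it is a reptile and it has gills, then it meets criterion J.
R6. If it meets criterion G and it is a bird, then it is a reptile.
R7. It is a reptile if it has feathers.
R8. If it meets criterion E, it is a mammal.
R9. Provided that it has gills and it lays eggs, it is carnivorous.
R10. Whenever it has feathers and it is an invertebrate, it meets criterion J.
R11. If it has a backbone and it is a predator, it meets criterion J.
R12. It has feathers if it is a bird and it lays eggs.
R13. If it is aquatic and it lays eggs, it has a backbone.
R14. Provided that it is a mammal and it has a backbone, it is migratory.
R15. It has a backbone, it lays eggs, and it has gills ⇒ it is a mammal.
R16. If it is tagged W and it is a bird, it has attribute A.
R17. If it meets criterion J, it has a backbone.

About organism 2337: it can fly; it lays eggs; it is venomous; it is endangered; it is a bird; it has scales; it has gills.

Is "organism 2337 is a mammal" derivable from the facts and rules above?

Yes

By R12 (it is a bird, it lays eggs): it has feathers.
By R7 (it has feathers): it is a reptile.
By R5 (it is a reptile, it has gills): it meets criterion J.
By R17 (it meets criterion J): it has a backbone.
By R15 (it has a backbone, it lays eggs, it has gills): it is a mammal.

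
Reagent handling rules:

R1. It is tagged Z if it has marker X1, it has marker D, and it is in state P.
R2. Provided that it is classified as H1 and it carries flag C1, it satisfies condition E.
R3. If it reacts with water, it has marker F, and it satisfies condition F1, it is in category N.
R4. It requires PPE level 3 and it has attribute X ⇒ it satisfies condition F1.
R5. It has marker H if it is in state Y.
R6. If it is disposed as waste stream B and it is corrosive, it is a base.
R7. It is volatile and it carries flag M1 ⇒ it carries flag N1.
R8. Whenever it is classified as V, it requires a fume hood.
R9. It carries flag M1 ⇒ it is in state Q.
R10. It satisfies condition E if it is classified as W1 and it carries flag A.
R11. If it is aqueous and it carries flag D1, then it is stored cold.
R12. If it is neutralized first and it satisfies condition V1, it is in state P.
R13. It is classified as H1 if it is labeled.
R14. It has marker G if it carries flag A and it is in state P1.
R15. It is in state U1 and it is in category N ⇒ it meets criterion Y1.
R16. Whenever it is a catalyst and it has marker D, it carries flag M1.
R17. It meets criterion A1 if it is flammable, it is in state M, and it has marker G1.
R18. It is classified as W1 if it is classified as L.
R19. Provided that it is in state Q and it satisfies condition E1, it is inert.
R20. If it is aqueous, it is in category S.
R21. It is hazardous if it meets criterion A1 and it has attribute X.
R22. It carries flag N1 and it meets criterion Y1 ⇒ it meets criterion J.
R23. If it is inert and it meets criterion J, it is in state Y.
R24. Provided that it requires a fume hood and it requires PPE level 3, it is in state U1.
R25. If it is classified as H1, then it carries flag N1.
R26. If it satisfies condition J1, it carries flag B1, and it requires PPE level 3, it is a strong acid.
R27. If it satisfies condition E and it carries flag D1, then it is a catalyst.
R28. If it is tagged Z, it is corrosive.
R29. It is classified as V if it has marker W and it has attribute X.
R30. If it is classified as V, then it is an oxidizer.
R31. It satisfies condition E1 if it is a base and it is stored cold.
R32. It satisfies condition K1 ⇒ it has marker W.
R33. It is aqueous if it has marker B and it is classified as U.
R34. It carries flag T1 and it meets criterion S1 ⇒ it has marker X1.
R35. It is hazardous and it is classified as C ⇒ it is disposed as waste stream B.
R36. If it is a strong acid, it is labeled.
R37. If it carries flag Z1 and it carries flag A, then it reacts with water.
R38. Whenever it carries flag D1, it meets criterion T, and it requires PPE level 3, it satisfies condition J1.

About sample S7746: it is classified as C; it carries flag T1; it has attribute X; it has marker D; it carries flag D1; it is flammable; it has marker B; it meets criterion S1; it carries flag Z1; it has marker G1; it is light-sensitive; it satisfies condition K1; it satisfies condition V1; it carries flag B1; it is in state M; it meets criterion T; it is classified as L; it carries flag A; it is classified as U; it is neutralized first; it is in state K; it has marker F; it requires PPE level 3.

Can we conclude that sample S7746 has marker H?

Yes

By R4 (it requires PPE level 3, it has attribute X): it satisfies condition F1.
By R12 (it is neutralized first, it satisfies condition V1): it is in state P.
By R17 (it is flammable, it is in state M, it has marker G1): it meets criterion A1.
By R18 (it is classified as L): it is classified as W1.
By R21 (it meets criterion A1, it has attribute X): it is hazardous.
By R32 (it satisfies condition K1): it has marker W.
By R33 (it has marker B, it is classified as U): it is aqueous.
By R34 (it carries flag T1, it meets criterion S1): it has marker X1.
By R35 (it is hazardous, it is classified as C): it is disposed as waste stream B.
By R37 (it carries flag Z1, it carries flag A): it reacts with water.
By R38 (it carries flag D1, it meets criterion T, it requires PPE level 3): it satisfies condition J1.
By R1 (it has marker X1, it has marker D, it is in state P): it is tagged Z.
By R3 (it reacts with water, it has marker F, it satisfies condition F1): it is in category N.
By R10 (it is classified as W1, it carries flag A): it satisfies condition E.
By R11 (it is aqueous, it carries flag D1): it is stored cold.
By R26 (it satisfies condition J1, it carries flag B1, it requires PPE level 3): it is a strong acid.
By R27 (it satisfies condition E, it carries flag D1): it is a catalyst.
By R28 (it is tagged Z): it is corrosive.
By R29 (it has marker W, it has attribute X): it is classified as V.
By R36 (it is a strong acid): it is labeled.
By R6 (it is disposed as waste stream B, it is corrosive): it is a base.
By R8 (it is classified as V): it requires a fume hood.
By R13 (it is labeled): it is classified as H1.
By R16 (it is a catalyst, it has marker D): it carries flag M1.
By R24 (it requires a fume hood, it requires PPE level 3): it is in state U1.
By R25 (it is classified as H1): it carries flag N1.
By R31 (it is a base, it is stored cold): it satisfies condition E1.
By R9 (it carries flag M1): it is in state Q.
By R15 (it is in state U1, it is in category N): it meets criterion Y1.
By R19 (it is in state Q, it satisfies condition E1): it is inert.
By R22 (it carries flag N1, it meets criterion Y1): it meets criterion J.
By R23 (it is inert, it meets criterion J): it is in state Y.
By R5 (it is in state Y): it has marker H.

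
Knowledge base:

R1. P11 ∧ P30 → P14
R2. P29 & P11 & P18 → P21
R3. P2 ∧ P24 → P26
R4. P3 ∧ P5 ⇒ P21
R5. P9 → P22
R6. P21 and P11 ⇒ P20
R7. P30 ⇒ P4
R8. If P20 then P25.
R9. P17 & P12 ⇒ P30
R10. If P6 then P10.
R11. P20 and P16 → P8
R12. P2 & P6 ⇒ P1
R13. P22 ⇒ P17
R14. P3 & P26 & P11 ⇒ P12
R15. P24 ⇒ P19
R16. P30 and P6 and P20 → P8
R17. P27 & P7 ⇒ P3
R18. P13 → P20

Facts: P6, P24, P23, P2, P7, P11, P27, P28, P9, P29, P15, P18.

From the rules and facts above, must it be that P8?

P21  (by R2: P29, P11, P18)
P26  (by R3: P2, P24)
P22  (by R5: P9)
P20  (by R6: P21, P11)
P17  (by R13: P22)
P3  (by R17: P27, P7)
P12  (by R14: P3, P26, P11)
P30  (by R9: P17, P12)
P8  (by R16: P30, P6, P20)

Yes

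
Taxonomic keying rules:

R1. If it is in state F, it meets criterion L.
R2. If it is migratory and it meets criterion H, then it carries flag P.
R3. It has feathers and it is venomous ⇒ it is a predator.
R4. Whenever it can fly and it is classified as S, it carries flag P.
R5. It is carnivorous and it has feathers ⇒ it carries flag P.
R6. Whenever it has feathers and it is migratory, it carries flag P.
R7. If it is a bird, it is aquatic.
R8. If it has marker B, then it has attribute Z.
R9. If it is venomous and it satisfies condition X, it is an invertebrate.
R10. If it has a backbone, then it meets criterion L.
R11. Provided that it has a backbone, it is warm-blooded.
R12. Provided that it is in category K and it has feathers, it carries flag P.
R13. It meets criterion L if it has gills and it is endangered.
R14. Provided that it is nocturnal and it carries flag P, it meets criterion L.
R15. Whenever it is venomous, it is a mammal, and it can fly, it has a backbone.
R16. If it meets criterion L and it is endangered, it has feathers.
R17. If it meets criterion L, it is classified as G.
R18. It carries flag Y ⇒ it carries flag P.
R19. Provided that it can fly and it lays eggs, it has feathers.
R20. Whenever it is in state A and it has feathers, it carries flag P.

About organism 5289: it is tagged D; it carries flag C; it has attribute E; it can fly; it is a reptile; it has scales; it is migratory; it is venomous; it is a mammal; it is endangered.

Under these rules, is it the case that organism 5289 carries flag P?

Yes

By R15 (it is venomous, it is a mammal, it can fly): it has a backbone.
By R10 (it has a backbone): it meets criterion L.
By R16 (it meets criterion L, it is endangered): it has feathers.
By R6 (it has feathers, it is migratory): it carries flag P.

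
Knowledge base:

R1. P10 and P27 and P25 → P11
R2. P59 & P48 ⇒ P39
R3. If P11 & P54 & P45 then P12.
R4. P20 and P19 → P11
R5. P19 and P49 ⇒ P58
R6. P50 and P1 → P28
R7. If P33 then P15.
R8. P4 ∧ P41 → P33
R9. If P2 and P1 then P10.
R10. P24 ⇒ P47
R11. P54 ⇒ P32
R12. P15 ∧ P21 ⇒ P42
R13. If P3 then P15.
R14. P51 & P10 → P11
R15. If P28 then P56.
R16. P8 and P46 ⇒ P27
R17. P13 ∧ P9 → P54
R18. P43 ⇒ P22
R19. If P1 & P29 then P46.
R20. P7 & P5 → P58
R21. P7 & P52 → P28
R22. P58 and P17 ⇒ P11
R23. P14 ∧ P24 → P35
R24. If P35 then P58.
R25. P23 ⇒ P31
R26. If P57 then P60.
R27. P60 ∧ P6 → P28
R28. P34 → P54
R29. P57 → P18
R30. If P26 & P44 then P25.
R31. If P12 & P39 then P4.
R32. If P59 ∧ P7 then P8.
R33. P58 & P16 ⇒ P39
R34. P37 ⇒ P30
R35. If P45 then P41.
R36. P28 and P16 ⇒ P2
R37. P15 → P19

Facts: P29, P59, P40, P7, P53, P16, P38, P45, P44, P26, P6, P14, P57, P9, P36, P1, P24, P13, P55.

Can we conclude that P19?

P54  (by R17: P13, P9)
P46  (by R19: P1, P29)
P35  (by R23: P14, P24)
P58  (by R24: P35)
P60  (by R26: P57)
P28  (by R27: P60, P6)
P25  (by R30: P26, P44)
P8  (by R32: P59, P7)
P39  (by R33: P58, P16)
P41  (by R35: P45)
P2  (by R36: P28, P16)
P10  (by R9: P2, P1)
P27  (by R16: P8, P46)
P11  (by R1: P10, P27, P25)
P12  (by R3: P11, P54, P45)
P4  (by R31: P12, P39)
P33  (by R8: P4, P41)
P15  (by R7: P33)
P19  (by R37: P15)

Yes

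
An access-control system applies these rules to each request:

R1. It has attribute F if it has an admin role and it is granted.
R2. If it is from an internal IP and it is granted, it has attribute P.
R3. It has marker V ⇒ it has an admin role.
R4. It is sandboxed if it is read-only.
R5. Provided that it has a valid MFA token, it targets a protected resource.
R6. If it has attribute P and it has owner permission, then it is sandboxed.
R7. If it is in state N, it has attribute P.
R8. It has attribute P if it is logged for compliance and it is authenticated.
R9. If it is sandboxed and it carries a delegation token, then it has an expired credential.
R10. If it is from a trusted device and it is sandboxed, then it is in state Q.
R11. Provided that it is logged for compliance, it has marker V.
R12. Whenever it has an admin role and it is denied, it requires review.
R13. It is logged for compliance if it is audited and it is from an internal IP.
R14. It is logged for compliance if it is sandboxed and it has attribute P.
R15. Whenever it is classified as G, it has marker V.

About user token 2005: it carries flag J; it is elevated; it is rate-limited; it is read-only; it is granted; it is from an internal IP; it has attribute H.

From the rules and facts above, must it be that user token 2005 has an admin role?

By R2 (it is from an internal IP, it is granted): it has attribute P.
By R4 (it is read-only): it is sandboxed.
By R14 (it is sandboxed, it has attribute P): it is logged for compliance.
By R11 (it is logged for compliance): it has marker V.
By R3 (it has marker V): it has an admin role.

Yes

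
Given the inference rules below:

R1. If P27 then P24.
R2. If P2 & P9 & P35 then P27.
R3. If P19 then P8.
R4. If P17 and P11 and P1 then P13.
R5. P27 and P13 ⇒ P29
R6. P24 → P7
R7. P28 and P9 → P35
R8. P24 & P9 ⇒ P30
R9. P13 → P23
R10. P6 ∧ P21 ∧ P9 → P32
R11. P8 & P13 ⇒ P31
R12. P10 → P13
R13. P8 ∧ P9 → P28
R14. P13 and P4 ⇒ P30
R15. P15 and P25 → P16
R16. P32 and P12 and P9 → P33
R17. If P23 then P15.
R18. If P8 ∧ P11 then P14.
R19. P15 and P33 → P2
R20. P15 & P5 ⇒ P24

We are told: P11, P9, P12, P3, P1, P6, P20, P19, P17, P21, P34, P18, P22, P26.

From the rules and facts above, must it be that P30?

Yes

P8  (by R3: P19)
P13  (by R4: P17, P11, P1)
P23  (by R9: P13)
P32  (by R10: P6, P21, P9)
P28  (by R13: P8, P9)
P33  (by R16: P32, P12, P9)
P15  (by R17: P23)
P2  (by R19: P15, P33)
P35  (by R7: P28, P9)
P27  (by R2: P2, P9, P35)
P24  (by R1: P27)
P30  (by R8: P24, P9)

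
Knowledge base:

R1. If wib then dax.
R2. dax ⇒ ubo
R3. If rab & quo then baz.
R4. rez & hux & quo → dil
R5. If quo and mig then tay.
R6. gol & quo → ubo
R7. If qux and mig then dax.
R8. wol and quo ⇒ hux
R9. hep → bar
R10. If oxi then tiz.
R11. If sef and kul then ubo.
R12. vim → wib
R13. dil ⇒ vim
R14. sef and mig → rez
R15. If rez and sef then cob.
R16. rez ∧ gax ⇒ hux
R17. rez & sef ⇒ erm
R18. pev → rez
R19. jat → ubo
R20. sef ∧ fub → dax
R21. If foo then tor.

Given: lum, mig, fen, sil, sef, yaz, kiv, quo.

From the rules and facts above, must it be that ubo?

No

Forward chaining from the given facts derives: tay, rez, cob, erm.
Rules concluding ubo: R2 needs dax; R6 needs gol; R11 needs kul; R19 needs jat — none of these are established.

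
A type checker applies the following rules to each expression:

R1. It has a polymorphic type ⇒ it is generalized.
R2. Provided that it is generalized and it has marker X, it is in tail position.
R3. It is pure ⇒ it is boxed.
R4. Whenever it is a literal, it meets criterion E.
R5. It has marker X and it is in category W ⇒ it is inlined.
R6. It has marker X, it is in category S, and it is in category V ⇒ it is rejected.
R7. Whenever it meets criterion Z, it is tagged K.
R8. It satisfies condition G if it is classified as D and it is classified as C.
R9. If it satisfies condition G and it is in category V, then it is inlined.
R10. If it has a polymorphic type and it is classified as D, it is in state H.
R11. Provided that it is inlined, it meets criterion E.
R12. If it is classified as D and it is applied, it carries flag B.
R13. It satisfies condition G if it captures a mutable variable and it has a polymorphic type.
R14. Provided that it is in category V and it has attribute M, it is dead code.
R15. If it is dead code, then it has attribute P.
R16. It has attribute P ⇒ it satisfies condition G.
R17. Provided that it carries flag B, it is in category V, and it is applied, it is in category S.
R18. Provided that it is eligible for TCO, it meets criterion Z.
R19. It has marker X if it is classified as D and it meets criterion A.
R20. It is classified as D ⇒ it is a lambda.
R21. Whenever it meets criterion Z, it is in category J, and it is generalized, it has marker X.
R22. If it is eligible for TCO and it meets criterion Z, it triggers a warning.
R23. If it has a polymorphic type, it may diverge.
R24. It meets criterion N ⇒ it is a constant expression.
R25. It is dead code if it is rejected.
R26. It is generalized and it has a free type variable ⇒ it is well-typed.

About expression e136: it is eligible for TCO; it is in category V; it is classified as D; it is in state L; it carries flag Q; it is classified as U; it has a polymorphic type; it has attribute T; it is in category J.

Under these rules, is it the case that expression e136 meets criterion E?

Forward chaining from the given facts derives: is generalized, is in state H, meets criterion Z, is a lambda, has marker X, triggers a warning, may diverge, is in tail position, is tagged K.
Rules concluding "it meets criterion E": R4 needs "it is a literal"; R11 needs "it is inlined" — none of these are established.

No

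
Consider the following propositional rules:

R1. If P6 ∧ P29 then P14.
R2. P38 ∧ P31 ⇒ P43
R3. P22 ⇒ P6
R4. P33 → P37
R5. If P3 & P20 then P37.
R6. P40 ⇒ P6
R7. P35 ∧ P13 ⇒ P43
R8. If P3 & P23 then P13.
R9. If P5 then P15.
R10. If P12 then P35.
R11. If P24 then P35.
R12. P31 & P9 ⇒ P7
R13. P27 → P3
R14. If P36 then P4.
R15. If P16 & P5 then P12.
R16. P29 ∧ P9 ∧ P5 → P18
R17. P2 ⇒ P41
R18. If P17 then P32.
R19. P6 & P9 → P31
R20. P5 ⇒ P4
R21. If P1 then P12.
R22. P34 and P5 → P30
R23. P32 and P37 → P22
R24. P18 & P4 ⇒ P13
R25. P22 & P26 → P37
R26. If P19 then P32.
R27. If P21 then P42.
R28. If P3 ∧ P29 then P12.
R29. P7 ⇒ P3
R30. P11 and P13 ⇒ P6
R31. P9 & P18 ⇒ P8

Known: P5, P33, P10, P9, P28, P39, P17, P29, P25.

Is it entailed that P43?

P37  (by R4: P33)
P18  (by R16: P29, P9, P5)
P32  (by R18: P17)
P4  (by R20: P5)
P22  (by R23: P32, P37)
P13  (by R24: P18, P4)
P6  (by R3: P22)
P31  (by R19: P6, P9)
P7  (by R12: P31, P9)
P3  (by R29: P7)
P12  (by R28: P3, P29)
P35  (by R10: P12)
P43  (by R7: P35, P13)

Yes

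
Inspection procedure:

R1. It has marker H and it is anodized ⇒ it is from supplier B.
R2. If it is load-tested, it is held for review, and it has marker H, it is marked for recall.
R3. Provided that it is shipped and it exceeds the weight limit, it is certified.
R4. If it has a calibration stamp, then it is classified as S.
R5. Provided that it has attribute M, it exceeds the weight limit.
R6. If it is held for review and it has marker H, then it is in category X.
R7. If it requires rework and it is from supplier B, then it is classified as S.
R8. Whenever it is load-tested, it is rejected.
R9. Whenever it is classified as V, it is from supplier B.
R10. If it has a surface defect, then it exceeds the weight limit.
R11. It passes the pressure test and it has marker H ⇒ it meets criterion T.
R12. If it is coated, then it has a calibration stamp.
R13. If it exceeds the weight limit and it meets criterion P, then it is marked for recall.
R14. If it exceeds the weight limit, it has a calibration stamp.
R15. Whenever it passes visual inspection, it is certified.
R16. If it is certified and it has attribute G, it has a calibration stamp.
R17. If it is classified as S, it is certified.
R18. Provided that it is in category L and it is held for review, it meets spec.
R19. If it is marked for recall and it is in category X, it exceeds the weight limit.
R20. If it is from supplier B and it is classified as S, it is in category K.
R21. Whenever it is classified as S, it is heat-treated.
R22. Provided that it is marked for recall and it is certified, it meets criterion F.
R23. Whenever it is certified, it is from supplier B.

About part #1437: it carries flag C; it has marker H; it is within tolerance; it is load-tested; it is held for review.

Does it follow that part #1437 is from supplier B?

Yes

By R2 (it is load-tested, it is held for review, it has marker H): it is marked for recall.
By R6 (it is held for review, it has marker H): it is in category X.
By R19 (it is marked for recall, it is in category X): it exceeds the weight limit.
By R14 (it exceeds the weight limit): it has a calibration stamp.
By R4 (it has a calibration stamp): it is classified as S.
By R17 (it is classified as S): it is certified.
By R23 (it is certified): it is from supplier B.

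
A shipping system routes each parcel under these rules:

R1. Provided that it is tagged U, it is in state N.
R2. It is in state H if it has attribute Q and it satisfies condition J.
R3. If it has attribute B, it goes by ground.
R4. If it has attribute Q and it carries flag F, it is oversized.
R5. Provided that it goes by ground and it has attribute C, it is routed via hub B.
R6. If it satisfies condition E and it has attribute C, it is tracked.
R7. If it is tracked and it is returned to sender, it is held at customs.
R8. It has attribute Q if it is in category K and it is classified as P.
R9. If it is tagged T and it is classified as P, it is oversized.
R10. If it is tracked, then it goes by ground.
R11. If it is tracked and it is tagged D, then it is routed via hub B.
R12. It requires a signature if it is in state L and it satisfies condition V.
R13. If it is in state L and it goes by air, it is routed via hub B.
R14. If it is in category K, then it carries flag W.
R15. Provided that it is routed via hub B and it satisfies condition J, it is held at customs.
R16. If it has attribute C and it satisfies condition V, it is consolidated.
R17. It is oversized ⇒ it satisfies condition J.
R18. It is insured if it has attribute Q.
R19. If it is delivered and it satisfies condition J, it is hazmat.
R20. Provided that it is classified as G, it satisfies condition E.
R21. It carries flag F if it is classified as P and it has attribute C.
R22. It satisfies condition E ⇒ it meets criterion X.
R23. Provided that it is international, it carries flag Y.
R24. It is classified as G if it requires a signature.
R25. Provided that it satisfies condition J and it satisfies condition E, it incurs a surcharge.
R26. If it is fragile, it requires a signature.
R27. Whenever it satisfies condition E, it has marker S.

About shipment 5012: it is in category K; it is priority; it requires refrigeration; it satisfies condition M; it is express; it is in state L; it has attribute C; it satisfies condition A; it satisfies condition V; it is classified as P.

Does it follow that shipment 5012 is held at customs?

Yes

By R8 (it is in category K, it is classified as P): it has attribute Q.
By R12 (it is in state L, it satisfies condition V): it requires a signature.
By R21 (it is classified as P, it has attribute C): it carries flag F.
By R24 (it requires a signature): it is classified as G.
By R4 (it has attribute Q, it carries flag F): it is oversized.
By R17 (it is oversized): it satisfies condition J.
By R20 (it is classified as G): it satisfies condition E.
By R6 (it satisfies condition E, it has attribute C): it is tracked.
By R10 (it is tracked): it goes by ground.
By R5 (it goes by ground, it has attribute C): it is routed via hub B.
By R15 (it is routed via hub B, it satisfies condition J): it is held at customs.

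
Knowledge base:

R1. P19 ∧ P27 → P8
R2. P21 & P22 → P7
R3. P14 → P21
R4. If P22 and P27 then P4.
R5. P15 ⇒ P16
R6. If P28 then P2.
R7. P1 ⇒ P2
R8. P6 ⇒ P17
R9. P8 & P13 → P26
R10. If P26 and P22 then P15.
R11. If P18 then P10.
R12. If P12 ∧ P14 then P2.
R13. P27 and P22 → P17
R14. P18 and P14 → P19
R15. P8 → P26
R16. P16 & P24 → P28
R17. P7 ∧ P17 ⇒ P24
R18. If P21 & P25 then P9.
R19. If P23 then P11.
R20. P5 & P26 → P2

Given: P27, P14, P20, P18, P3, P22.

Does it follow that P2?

Yes

P21  (by R3: P14)
P17  (by R13: P27, P22)
P19  (by R14: P18, P14)
P8  (by R1: P19, P27)
P7  (by R2: P21, P22)
P26  (by R15: P8)
P24  (by R17: P7, P17)
P15  (by R10: P26, P22)
P16  (by R5: P15)
P28  (by R16: P16, P24)
P2  (by R6: P28)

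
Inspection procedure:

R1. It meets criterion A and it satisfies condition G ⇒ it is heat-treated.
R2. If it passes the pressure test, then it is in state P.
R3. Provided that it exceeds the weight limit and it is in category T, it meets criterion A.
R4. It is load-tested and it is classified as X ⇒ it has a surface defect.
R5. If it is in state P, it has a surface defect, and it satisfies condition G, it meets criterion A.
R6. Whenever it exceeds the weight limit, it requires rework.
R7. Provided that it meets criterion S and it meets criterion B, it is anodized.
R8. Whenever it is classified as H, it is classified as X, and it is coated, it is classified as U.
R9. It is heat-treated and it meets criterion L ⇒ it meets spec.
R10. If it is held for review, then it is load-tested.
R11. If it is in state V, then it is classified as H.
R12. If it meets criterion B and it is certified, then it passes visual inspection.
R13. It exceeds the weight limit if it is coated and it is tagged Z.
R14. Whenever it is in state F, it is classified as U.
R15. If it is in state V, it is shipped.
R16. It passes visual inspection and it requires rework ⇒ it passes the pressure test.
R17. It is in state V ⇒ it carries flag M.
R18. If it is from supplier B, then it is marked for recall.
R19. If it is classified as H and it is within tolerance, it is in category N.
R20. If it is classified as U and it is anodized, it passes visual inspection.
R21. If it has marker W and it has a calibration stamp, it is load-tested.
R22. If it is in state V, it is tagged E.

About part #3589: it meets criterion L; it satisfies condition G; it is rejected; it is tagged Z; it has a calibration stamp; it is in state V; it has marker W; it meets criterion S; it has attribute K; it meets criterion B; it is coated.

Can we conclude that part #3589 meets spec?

No

Forward chaining from the given facts derives: is anodized, is classified as H, exceeds the weight limit, is shipped, carries flag M, is load-tested, is tagged E, requires rework.
The only rule concluding "it meets spec" is R9, which needs "it is heat-treated"; that is never established.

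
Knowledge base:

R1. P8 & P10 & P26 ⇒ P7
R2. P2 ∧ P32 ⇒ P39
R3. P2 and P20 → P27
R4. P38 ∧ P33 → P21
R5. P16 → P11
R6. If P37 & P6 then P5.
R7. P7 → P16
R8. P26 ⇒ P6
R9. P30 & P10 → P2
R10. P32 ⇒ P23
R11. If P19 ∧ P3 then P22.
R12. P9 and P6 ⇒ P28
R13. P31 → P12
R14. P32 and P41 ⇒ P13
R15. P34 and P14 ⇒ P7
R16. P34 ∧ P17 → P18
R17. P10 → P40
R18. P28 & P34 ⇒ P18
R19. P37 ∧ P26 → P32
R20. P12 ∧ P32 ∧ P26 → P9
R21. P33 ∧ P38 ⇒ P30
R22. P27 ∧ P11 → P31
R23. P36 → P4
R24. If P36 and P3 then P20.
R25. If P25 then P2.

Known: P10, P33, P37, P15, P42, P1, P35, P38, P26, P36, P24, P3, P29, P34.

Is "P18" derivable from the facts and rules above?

No

Forward chaining from the given facts derives: P21, P6, P40, P32, P30, P4, P20, P5, P2, P23, P39, P27.
Rules concluding P18: R16 needs P17; R18 needs P28 — none of these are established.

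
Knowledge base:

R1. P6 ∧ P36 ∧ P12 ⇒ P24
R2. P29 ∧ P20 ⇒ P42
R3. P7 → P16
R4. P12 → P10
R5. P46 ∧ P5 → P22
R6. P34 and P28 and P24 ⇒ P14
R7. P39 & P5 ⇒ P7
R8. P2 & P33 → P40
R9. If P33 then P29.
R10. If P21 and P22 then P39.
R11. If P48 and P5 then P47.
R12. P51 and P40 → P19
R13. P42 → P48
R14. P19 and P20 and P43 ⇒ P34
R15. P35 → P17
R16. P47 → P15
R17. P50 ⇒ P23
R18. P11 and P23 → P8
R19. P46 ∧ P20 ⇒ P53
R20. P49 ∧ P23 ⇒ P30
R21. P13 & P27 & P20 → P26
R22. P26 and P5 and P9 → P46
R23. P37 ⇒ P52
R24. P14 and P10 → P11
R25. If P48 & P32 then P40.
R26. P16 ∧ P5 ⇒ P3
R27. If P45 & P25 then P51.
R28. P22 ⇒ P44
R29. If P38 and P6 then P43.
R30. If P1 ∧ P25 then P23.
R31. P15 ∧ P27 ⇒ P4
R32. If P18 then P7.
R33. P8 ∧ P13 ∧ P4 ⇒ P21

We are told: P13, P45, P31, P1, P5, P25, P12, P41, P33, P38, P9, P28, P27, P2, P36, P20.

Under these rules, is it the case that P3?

No

Forward chaining from the given facts derives: P10, P40, P29, P26, P46, P51, P23, P42, P22, P19, P48, P53, P44, P47, P15, P4.
The only rule concluding P3 is R26, which needs P16; that is never established.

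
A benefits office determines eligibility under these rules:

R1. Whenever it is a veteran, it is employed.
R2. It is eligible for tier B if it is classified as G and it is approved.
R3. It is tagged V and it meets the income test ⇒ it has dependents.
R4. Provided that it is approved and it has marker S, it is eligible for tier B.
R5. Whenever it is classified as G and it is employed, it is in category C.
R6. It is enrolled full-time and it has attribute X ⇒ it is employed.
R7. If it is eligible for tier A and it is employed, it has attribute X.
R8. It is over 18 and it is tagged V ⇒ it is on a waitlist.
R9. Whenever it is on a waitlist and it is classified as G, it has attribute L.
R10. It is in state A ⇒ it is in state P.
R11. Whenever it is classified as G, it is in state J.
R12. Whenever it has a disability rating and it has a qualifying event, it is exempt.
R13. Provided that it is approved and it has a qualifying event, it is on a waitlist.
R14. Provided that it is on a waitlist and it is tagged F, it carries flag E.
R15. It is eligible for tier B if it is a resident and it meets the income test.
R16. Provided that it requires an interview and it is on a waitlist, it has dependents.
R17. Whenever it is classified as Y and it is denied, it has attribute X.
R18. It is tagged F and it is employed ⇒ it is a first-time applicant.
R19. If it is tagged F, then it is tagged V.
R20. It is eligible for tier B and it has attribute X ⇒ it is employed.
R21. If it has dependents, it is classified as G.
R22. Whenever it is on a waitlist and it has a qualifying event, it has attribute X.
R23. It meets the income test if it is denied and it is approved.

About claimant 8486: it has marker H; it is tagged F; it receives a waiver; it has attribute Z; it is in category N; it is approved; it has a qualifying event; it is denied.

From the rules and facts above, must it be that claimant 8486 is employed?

Yes

By R13 (it is approved, it has a qualifying event): it is on a waitlist.
By R19 (it is tagged F): it is tagged V.
By R22 (it is on a waitlist, it has a qualifying event): it has attribute X.
By R23 (it is denied, it is approved): it meets the income test.
By R3 (it is tagged V, it meets the income test): it has dependents.
By R21 (it has dependents): it is classified as G.
By R2 (it is classified as G, it is approved): it is eligible for tier B.
By R20 (it is eligible for tier B, it has attribute X): it is employed.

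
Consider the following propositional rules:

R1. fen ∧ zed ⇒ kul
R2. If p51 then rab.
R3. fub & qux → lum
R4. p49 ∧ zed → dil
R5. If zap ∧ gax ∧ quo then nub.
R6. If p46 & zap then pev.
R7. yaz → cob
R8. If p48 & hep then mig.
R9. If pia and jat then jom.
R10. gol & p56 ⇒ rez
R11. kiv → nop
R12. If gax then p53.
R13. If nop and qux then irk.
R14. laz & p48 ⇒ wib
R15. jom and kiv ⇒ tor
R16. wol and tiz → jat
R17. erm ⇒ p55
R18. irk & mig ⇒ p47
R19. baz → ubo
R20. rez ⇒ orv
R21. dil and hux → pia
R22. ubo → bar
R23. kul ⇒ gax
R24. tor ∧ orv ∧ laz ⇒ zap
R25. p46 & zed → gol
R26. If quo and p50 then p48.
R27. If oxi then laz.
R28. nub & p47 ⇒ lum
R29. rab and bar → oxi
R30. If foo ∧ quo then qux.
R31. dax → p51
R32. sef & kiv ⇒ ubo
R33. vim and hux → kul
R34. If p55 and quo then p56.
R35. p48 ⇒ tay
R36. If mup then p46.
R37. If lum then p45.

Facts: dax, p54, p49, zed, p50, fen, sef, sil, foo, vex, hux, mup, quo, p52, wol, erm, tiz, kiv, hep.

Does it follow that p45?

Yes

kul  (by R1: fen, zed)
dil  (by R4: p49, zed)
nop  (by R11: kiv)
jat  (by R16: wol, tiz)
p55  (by R17: erm)
pia  (by R21: dil, hux)
gax  (by R23: kul)
p48  (by R26: quo, p50)
qux  (by R30: foo, quo)
p51  (by R31: dax)
ubo  (by R32: sef, kiv)
p56  (by R34: p55, quo)
p46  (by R36: mup)
rab  (by R2: p51)
mig  (by R8: p48, hep)
jom  (by R9: pia, jat)
irk  (by R13: nop, qux)
tor  (by R15: jom, kiv)
p47  (by R18: irk, mig)
bar  (by R22: ubo)
gol  (by R25: p46, zed)
oxi  (by R29: rab, bar)
rez  (by R10: gol, p56)
orv  (by R20: rez)
laz  (by R27: oxi)
zap  (by R24: tor, orv, laz)
nub  (by R5: zap, gax, quo)
lum  (by R28: nub, p47)
p45  (by R37: lum)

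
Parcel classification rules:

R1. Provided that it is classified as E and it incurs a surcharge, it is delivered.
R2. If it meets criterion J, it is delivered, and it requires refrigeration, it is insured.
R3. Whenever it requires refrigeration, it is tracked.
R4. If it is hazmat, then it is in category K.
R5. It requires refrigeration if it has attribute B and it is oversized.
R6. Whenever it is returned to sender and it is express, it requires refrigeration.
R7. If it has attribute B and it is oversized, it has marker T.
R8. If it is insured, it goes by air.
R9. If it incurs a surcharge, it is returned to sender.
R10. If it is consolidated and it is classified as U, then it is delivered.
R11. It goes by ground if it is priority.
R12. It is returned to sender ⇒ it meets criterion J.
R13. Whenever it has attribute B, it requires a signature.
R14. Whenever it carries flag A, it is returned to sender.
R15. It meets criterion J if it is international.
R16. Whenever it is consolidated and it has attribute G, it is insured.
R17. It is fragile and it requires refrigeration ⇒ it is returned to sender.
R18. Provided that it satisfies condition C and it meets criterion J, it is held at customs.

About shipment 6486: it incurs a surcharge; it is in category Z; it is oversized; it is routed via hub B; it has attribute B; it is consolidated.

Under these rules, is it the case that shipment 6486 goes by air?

Forward chaining from the given facts derives: requires refrigeration, has marker T, is returned to sender, meets criterion J, requires a signature, is tracked.
The only rule concluding "it goes by air" is R8, which needs "it is insured"; that is never established.

No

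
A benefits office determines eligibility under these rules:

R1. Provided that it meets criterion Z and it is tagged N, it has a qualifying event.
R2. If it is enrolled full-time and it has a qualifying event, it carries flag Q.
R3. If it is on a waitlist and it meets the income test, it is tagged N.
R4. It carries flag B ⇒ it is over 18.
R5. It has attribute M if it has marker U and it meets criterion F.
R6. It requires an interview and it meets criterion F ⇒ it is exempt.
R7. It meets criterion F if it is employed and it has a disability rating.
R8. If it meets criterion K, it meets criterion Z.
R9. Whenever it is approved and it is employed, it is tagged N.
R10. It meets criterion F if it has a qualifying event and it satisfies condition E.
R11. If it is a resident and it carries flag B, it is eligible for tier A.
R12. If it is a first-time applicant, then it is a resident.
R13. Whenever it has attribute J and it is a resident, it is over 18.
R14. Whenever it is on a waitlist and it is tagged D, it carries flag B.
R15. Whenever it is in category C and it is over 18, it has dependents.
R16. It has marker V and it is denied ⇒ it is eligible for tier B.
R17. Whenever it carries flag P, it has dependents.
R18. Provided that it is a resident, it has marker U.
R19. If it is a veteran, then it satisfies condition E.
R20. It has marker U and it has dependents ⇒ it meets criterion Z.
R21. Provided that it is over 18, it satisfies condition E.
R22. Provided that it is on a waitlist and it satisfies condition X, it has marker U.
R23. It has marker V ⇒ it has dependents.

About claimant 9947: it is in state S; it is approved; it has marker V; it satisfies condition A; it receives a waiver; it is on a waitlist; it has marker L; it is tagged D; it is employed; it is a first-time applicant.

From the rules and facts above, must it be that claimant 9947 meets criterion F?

Yes

By R9 (it is approved, it is employed): it is tagged N.
By R12 (it is a first-time applicant): it is a resident.
By R14 (it is on a waitlist, it is tagged D): it carries flag B.
By R18 (it is a resident): it has marker U.
By R23 (it has marker V): it has dependents.
By R4 (it carries flag B): it is over 18.
By R20 (it has marker U, it has dependents): it meets criterion Z.
By R21 (it is over 18): it satisfies condition E.
By R1 (it meets criterion Z, it is tagged N): it has a qualifying event.
By R10 (it has a qualifying event, it satisfies condition E): it meets criterion F.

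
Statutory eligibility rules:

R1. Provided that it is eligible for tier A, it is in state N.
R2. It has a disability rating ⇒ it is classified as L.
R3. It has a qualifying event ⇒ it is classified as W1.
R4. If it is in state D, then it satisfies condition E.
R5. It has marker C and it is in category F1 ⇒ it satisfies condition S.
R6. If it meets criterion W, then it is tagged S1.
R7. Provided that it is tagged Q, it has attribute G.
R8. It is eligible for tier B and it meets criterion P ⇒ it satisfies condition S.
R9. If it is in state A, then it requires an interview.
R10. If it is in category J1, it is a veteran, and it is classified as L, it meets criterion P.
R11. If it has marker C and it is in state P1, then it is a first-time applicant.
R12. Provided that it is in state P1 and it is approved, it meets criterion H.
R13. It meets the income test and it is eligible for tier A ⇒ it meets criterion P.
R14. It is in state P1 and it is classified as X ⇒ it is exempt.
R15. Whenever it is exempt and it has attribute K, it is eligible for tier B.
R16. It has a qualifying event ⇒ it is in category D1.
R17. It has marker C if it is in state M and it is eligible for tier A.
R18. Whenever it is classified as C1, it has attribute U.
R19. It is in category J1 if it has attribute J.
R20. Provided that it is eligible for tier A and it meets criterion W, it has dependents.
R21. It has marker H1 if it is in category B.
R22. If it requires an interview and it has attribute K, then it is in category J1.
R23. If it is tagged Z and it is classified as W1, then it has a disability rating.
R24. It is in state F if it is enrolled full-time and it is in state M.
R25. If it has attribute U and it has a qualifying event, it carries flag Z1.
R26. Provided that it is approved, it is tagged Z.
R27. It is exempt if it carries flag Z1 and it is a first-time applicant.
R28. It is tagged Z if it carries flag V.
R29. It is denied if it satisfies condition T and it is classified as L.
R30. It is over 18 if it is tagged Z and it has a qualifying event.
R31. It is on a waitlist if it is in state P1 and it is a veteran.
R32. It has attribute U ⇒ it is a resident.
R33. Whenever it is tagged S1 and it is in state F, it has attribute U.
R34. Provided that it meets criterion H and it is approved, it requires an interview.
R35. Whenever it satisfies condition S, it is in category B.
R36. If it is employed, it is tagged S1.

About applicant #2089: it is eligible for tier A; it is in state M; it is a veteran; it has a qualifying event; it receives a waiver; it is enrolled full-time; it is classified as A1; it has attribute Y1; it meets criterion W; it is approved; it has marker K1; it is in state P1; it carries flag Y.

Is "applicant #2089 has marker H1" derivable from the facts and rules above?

Forward chaining from the given facts derives: is in state N, is classified as W1, is tagged S1, meets criterion H, is in category D1, has marker C, has dependents, is in state F, is tagged Z, is over 18, is on a waitlist, has attribute U, requires an interview, is a first-time applicant, has a disability rating, carries flag Z1, is exempt, is a resident, is classified as L.
The only rule concluding "it has marker H1" is R21, which needs "it is in category B"; that is never established.

No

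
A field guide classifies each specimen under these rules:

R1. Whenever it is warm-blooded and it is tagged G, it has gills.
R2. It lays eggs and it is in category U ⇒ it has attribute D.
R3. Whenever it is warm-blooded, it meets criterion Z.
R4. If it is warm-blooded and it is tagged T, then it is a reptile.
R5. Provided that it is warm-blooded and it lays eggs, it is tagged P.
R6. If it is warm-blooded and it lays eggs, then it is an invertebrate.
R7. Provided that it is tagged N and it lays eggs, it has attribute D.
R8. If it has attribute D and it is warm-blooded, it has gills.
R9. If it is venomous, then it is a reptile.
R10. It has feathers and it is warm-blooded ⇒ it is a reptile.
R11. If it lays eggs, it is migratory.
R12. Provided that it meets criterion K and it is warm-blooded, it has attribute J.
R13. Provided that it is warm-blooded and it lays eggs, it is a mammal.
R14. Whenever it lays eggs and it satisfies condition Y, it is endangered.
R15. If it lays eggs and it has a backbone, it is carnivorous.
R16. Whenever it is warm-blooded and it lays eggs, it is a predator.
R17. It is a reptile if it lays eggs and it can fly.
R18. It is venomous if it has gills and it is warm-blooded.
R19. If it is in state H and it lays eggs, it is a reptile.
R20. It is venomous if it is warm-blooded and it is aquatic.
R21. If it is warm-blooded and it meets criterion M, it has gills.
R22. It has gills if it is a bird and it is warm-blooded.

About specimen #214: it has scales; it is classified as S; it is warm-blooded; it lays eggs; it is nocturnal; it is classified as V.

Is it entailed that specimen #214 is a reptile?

No

Forward chaining from the given facts derives: meets criterion Z, is tagged P, is an invertebrate, is migratory, is a mammal, is a predator.
Rules concluding "it is a reptile": R4 needs "it is tagged T"; R9 needs "it is venomous"; R10 needs "it has feathers"; R17 needs "it can fly"; R19 needs "it is in state H" — none of these are established.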